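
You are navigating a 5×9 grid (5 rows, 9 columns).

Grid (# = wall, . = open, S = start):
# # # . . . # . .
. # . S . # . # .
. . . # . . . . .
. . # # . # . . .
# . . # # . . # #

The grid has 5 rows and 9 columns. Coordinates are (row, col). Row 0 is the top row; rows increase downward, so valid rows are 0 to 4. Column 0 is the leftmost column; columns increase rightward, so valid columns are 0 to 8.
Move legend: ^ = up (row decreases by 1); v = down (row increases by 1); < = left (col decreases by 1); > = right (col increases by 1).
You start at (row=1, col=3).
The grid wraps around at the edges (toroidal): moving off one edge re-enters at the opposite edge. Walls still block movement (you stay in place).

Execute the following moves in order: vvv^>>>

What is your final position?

Answer: Final position: (row=0, col=5)

Derivation:
Start: (row=1, col=3)
  [×3]v (down): blocked, stay at (row=1, col=3)
  ^ (up): (row=1, col=3) -> (row=0, col=3)
  > (right): (row=0, col=3) -> (row=0, col=4)
  > (right): (row=0, col=4) -> (row=0, col=5)
  > (right): blocked, stay at (row=0, col=5)
Final: (row=0, col=5)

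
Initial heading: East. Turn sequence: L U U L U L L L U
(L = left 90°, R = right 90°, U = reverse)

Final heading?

Start: East
  L (left (90° counter-clockwise)) -> North
  U (U-turn (180°)) -> South
  U (U-turn (180°)) -> North
  L (left (90° counter-clockwise)) -> West
  U (U-turn (180°)) -> East
  L (left (90° counter-clockwise)) -> North
  L (left (90° counter-clockwise)) -> West
  L (left (90° counter-clockwise)) -> South
  U (U-turn (180°)) -> North
Final: North

Answer: Final heading: North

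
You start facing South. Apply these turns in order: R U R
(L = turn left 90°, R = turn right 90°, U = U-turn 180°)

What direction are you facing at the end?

Answer: Final heading: South

Derivation:
Start: South
  R (right (90° clockwise)) -> West
  U (U-turn (180°)) -> East
  R (right (90° clockwise)) -> South
Final: South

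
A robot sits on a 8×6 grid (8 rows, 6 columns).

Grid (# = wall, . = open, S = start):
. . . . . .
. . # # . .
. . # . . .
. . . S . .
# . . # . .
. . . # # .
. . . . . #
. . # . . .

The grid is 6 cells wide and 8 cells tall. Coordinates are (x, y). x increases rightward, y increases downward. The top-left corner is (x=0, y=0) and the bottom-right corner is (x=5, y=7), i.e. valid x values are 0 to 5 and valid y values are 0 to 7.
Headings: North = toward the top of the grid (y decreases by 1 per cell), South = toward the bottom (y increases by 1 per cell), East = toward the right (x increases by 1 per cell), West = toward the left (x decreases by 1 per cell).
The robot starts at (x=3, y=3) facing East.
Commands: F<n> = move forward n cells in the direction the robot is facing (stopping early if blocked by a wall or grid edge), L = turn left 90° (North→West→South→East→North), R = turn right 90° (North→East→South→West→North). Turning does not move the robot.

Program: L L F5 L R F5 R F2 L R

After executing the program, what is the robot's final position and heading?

Start: (x=3, y=3), facing East
  L: turn left, now facing North
  L: turn left, now facing West
  F5: move forward 3/5 (blocked), now at (x=0, y=3)
  L: turn left, now facing South
  R: turn right, now facing West
  F5: move forward 0/5 (blocked), now at (x=0, y=3)
  R: turn right, now facing North
  F2: move forward 2, now at (x=0, y=1)
  L: turn left, now facing West
  R: turn right, now facing North
Final: (x=0, y=1), facing North

Answer: Final position: (x=0, y=1), facing North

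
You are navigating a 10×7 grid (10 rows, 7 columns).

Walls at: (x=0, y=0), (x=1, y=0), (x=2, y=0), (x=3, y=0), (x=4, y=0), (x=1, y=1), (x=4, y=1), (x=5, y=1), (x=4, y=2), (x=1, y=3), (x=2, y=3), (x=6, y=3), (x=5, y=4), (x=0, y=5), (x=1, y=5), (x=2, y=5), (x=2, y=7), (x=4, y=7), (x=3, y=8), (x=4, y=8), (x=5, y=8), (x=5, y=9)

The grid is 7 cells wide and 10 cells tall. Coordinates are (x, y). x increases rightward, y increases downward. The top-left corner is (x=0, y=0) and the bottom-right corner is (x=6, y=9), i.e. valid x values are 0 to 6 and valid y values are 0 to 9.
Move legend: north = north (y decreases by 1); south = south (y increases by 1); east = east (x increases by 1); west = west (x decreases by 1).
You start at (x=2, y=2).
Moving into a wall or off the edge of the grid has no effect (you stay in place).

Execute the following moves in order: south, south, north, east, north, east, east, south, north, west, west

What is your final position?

Start: (x=2, y=2)
  south (south): blocked, stay at (x=2, y=2)
  south (south): blocked, stay at (x=2, y=2)
  north (north): (x=2, y=2) -> (x=2, y=1)
  east (east): (x=2, y=1) -> (x=3, y=1)
  north (north): blocked, stay at (x=3, y=1)
  east (east): blocked, stay at (x=3, y=1)
  east (east): blocked, stay at (x=3, y=1)
  south (south): (x=3, y=1) -> (x=3, y=2)
  north (north): (x=3, y=2) -> (x=3, y=1)
  west (west): (x=3, y=1) -> (x=2, y=1)
  west (west): blocked, stay at (x=2, y=1)
Final: (x=2, y=1)

Answer: Final position: (x=2, y=1)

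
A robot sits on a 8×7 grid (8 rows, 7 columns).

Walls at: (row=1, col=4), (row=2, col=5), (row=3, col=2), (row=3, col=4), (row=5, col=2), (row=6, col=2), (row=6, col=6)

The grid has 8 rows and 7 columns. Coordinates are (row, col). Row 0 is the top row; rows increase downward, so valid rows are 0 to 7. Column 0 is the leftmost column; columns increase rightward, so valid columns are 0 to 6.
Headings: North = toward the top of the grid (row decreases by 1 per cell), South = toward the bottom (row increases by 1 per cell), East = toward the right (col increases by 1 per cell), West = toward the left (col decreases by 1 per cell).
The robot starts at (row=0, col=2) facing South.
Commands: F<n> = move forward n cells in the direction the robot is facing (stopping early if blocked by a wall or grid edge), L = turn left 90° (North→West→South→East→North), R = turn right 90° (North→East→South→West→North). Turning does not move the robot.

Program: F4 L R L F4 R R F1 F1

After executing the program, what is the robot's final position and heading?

Answer: Final position: (row=2, col=2), facing West

Derivation:
Start: (row=0, col=2), facing South
  F4: move forward 2/4 (blocked), now at (row=2, col=2)
  L: turn left, now facing East
  R: turn right, now facing South
  L: turn left, now facing East
  F4: move forward 2/4 (blocked), now at (row=2, col=4)
  R: turn right, now facing South
  R: turn right, now facing West
  F1: move forward 1, now at (row=2, col=3)
  F1: move forward 1, now at (row=2, col=2)
Final: (row=2, col=2), facing West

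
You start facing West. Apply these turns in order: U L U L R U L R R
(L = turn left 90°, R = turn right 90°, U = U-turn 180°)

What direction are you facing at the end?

Answer: Final heading: East

Derivation:
Start: West
  U (U-turn (180°)) -> East
  L (left (90° counter-clockwise)) -> North
  U (U-turn (180°)) -> South
  L (left (90° counter-clockwise)) -> East
  R (right (90° clockwise)) -> South
  U (U-turn (180°)) -> North
  L (left (90° counter-clockwise)) -> West
  R (right (90° clockwise)) -> North
  R (right (90° clockwise)) -> East
Final: East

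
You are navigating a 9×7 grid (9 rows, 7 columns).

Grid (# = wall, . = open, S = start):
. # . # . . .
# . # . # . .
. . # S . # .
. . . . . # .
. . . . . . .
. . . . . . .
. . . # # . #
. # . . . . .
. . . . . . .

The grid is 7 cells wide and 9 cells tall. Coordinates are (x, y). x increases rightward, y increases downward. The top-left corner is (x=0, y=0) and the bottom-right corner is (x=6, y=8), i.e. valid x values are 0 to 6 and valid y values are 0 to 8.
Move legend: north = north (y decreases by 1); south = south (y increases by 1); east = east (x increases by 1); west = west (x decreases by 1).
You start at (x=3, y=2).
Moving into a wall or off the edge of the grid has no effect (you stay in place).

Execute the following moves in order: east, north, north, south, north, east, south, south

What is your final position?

Start: (x=3, y=2)
  east (east): (x=3, y=2) -> (x=4, y=2)
  north (north): blocked, stay at (x=4, y=2)
  north (north): blocked, stay at (x=4, y=2)
  south (south): (x=4, y=2) -> (x=4, y=3)
  north (north): (x=4, y=3) -> (x=4, y=2)
  east (east): blocked, stay at (x=4, y=2)
  south (south): (x=4, y=2) -> (x=4, y=3)
  south (south): (x=4, y=3) -> (x=4, y=4)
Final: (x=4, y=4)

Answer: Final position: (x=4, y=4)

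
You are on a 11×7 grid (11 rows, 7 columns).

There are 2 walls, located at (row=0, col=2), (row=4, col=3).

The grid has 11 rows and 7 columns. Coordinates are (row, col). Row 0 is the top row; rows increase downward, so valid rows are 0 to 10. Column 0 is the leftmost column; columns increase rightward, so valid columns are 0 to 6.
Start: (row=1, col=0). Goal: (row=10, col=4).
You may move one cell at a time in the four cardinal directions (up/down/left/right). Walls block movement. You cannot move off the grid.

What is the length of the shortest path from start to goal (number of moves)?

Answer: Shortest path length: 13

Derivation:
BFS from (row=1, col=0) until reaching (row=10, col=4):
  Distance 0: (row=1, col=0)
  Distance 1: (row=0, col=0), (row=1, col=1), (row=2, col=0)
  Distance 2: (row=0, col=1), (row=1, col=2), (row=2, col=1), (row=3, col=0)
  Distance 3: (row=1, col=3), (row=2, col=2), (row=3, col=1), (row=4, col=0)
  Distance 4: (row=0, col=3), (row=1, col=4), (row=2, col=3), (row=3, col=2), (row=4, col=1), (row=5, col=0)
  Distance 5: (row=0, col=4), (row=1, col=5), (row=2, col=4), (row=3, col=3), (row=4, col=2), (row=5, col=1), (row=6, col=0)
  Distance 6: (row=0, col=5), (row=1, col=6), (row=2, col=5), (row=3, col=4), (row=5, col=2), (row=6, col=1), (row=7, col=0)
  Distance 7: (row=0, col=6), (row=2, col=6), (row=3, col=5), (row=4, col=4), (row=5, col=3), (row=6, col=2), (row=7, col=1), (row=8, col=0)
  Distance 8: (row=3, col=6), (row=4, col=5), (row=5, col=4), (row=6, col=3), (row=7, col=2), (row=8, col=1), (row=9, col=0)
  Distance 9: (row=4, col=6), (row=5, col=5), (row=6, col=4), (row=7, col=3), (row=8, col=2), (row=9, col=1), (row=10, col=0)
  Distance 10: (row=5, col=6), (row=6, col=5), (row=7, col=4), (row=8, col=3), (row=9, col=2), (row=10, col=1)
  Distance 11: (row=6, col=6), (row=7, col=5), (row=8, col=4), (row=9, col=3), (row=10, col=2)
  Distance 12: (row=7, col=6), (row=8, col=5), (row=9, col=4), (row=10, col=3)
  Distance 13: (row=8, col=6), (row=9, col=5), (row=10, col=4)  <- goal reached here
One shortest path (13 moves): (row=1, col=0) -> (row=1, col=1) -> (row=1, col=2) -> (row=1, col=3) -> (row=1, col=4) -> (row=2, col=4) -> (row=3, col=4) -> (row=4, col=4) -> (row=5, col=4) -> (row=6, col=4) -> (row=7, col=4) -> (row=8, col=4) -> (row=9, col=4) -> (row=10, col=4)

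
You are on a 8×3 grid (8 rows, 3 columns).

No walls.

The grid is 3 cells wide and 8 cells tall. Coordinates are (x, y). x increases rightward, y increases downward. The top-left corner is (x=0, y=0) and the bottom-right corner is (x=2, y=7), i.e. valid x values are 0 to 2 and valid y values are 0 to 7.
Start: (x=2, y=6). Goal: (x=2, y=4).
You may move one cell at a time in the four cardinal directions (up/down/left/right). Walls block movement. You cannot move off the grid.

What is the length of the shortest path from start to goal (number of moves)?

Answer: Shortest path length: 2

Derivation:
BFS from (x=2, y=6) until reaching (x=2, y=4):
  Distance 0: (x=2, y=6)
  Distance 1: (x=2, y=5), (x=1, y=6), (x=2, y=7)
  Distance 2: (x=2, y=4), (x=1, y=5), (x=0, y=6), (x=1, y=7)  <- goal reached here
One shortest path (2 moves): (x=2, y=6) -> (x=2, y=5) -> (x=2, y=4)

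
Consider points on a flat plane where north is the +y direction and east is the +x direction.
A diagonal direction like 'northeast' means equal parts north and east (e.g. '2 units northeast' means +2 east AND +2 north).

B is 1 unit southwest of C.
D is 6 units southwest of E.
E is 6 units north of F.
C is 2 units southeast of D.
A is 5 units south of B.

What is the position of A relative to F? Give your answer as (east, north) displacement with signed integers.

Place F at the origin (east=0, north=0).
  E is 6 units north of F: delta (east=+0, north=+6); E at (east=0, north=6).
  D is 6 units southwest of E: delta (east=-6, north=-6); D at (east=-6, north=0).
  C is 2 units southeast of D: delta (east=+2, north=-2); C at (east=-4, north=-2).
  B is 1 unit southwest of C: delta (east=-1, north=-1); B at (east=-5, north=-3).
  A is 5 units south of B: delta (east=+0, north=-5); A at (east=-5, north=-8).
Therefore A relative to F: (east=-5, north=-8).

Answer: A is at (east=-5, north=-8) relative to F.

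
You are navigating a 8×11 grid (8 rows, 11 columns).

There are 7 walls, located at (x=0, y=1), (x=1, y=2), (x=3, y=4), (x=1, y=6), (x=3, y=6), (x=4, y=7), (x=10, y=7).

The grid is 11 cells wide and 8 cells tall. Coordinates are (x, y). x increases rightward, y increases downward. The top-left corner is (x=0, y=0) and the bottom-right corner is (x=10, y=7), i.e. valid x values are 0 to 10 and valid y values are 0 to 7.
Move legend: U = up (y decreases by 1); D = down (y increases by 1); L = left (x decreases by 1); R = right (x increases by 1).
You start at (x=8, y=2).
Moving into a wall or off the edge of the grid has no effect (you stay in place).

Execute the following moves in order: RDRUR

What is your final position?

Answer: Final position: (x=10, y=2)

Derivation:
Start: (x=8, y=2)
  R (right): (x=8, y=2) -> (x=9, y=2)
  D (down): (x=9, y=2) -> (x=9, y=3)
  R (right): (x=9, y=3) -> (x=10, y=3)
  U (up): (x=10, y=3) -> (x=10, y=2)
  R (right): blocked, stay at (x=10, y=2)
Final: (x=10, y=2)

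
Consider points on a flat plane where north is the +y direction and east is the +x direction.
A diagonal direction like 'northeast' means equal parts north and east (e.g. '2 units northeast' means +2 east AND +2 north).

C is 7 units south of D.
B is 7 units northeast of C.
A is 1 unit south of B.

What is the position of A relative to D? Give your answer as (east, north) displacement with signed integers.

Answer: A is at (east=7, north=-1) relative to D.

Derivation:
Place D at the origin (east=0, north=0).
  C is 7 units south of D: delta (east=+0, north=-7); C at (east=0, north=-7).
  B is 7 units northeast of C: delta (east=+7, north=+7); B at (east=7, north=0).
  A is 1 unit south of B: delta (east=+0, north=-1); A at (east=7, north=-1).
Therefore A relative to D: (east=7, north=-1).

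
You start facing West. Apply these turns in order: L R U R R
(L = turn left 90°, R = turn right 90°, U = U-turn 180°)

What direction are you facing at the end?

Start: West
  L (left (90° counter-clockwise)) -> South
  R (right (90° clockwise)) -> West
  U (U-turn (180°)) -> East
  R (right (90° clockwise)) -> South
  R (right (90° clockwise)) -> West
Final: West

Answer: Final heading: West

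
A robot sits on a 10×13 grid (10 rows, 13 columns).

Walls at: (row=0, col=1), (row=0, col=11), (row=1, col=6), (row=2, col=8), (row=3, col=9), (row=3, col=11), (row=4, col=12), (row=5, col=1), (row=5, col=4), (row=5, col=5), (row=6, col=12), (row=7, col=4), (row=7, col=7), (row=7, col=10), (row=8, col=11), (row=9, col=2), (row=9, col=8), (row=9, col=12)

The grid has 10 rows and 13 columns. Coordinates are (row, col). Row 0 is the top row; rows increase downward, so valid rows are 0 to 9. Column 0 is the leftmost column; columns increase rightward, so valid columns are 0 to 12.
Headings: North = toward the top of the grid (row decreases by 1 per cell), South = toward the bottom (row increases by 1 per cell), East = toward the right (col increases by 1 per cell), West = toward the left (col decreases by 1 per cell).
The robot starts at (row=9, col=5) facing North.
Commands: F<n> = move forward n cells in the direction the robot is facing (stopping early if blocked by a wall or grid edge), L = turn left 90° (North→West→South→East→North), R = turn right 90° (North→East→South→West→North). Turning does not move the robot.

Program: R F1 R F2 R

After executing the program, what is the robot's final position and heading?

Start: (row=9, col=5), facing North
  R: turn right, now facing East
  F1: move forward 1, now at (row=9, col=6)
  R: turn right, now facing South
  F2: move forward 0/2 (blocked), now at (row=9, col=6)
  R: turn right, now facing West
Final: (row=9, col=6), facing West

Answer: Final position: (row=9, col=6), facing West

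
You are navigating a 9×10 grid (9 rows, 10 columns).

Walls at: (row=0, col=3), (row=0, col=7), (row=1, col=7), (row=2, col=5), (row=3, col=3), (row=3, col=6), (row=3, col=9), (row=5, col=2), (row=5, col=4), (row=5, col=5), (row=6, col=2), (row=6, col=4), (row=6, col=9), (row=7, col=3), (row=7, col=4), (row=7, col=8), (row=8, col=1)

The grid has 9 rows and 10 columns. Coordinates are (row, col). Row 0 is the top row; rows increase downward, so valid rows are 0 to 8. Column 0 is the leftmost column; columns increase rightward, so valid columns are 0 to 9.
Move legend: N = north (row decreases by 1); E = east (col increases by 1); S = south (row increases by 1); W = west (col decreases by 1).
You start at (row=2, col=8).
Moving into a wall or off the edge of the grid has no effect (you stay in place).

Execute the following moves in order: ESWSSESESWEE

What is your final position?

Start: (row=2, col=8)
  E (east): (row=2, col=8) -> (row=2, col=9)
  S (south): blocked, stay at (row=2, col=9)
  W (west): (row=2, col=9) -> (row=2, col=8)
  S (south): (row=2, col=8) -> (row=3, col=8)
  S (south): (row=3, col=8) -> (row=4, col=8)
  E (east): (row=4, col=8) -> (row=4, col=9)
  S (south): (row=4, col=9) -> (row=5, col=9)
  E (east): blocked, stay at (row=5, col=9)
  S (south): blocked, stay at (row=5, col=9)
  W (west): (row=5, col=9) -> (row=5, col=8)
  E (east): (row=5, col=8) -> (row=5, col=9)
  E (east): blocked, stay at (row=5, col=9)
Final: (row=5, col=9)

Answer: Final position: (row=5, col=9)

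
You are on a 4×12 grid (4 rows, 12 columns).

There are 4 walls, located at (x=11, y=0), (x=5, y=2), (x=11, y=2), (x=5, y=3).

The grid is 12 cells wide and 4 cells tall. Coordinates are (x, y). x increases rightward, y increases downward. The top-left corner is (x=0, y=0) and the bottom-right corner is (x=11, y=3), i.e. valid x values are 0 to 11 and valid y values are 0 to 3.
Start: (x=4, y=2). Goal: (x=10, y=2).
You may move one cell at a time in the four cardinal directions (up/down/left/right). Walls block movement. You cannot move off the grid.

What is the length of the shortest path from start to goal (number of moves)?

Answer: Shortest path length: 8

Derivation:
BFS from (x=4, y=2) until reaching (x=10, y=2):
  Distance 0: (x=4, y=2)
  Distance 1: (x=4, y=1), (x=3, y=2), (x=4, y=3)
  Distance 2: (x=4, y=0), (x=3, y=1), (x=5, y=1), (x=2, y=2), (x=3, y=3)
  Distance 3: (x=3, y=0), (x=5, y=0), (x=2, y=1), (x=6, y=1), (x=1, y=2), (x=2, y=3)
  Distance 4: (x=2, y=0), (x=6, y=0), (x=1, y=1), (x=7, y=1), (x=0, y=2), (x=6, y=2), (x=1, y=3)
  Distance 5: (x=1, y=0), (x=7, y=0), (x=0, y=1), (x=8, y=1), (x=7, y=2), (x=0, y=3), (x=6, y=3)
  Distance 6: (x=0, y=0), (x=8, y=0), (x=9, y=1), (x=8, y=2), (x=7, y=3)
  Distance 7: (x=9, y=0), (x=10, y=1), (x=9, y=2), (x=8, y=3)
  Distance 8: (x=10, y=0), (x=11, y=1), (x=10, y=2), (x=9, y=3)  <- goal reached here
One shortest path (8 moves): (x=4, y=2) -> (x=4, y=1) -> (x=5, y=1) -> (x=6, y=1) -> (x=7, y=1) -> (x=8, y=1) -> (x=9, y=1) -> (x=10, y=1) -> (x=10, y=2)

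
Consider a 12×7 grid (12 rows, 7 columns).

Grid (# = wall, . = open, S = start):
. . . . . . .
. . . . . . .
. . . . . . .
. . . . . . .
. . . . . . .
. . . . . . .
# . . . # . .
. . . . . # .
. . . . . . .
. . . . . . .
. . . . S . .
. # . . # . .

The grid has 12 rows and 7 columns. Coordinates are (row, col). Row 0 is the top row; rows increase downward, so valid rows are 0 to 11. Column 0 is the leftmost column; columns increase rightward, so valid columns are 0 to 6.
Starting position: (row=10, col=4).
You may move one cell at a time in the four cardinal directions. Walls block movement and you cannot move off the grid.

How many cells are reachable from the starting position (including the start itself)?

BFS flood-fill from (row=10, col=4):
  Distance 0: (row=10, col=4)
  Distance 1: (row=9, col=4), (row=10, col=3), (row=10, col=5)
  Distance 2: (row=8, col=4), (row=9, col=3), (row=9, col=5), (row=10, col=2), (row=10, col=6), (row=11, col=3), (row=11, col=5)
  Distance 3: (row=7, col=4), (row=8, col=3), (row=8, col=5), (row=9, col=2), (row=9, col=6), (row=10, col=1), (row=11, col=2), (row=11, col=6)
  Distance 4: (row=7, col=3), (row=8, col=2), (row=8, col=6), (row=9, col=1), (row=10, col=0)
  Distance 5: (row=6, col=3), (row=7, col=2), (row=7, col=6), (row=8, col=1), (row=9, col=0), (row=11, col=0)
  Distance 6: (row=5, col=3), (row=6, col=2), (row=6, col=6), (row=7, col=1), (row=8, col=0)
  Distance 7: (row=4, col=3), (row=5, col=2), (row=5, col=4), (row=5, col=6), (row=6, col=1), (row=6, col=5), (row=7, col=0)
  Distance 8: (row=3, col=3), (row=4, col=2), (row=4, col=4), (row=4, col=6), (row=5, col=1), (row=5, col=5)
  Distance 9: (row=2, col=3), (row=3, col=2), (row=3, col=4), (row=3, col=6), (row=4, col=1), (row=4, col=5), (row=5, col=0)
  Distance 10: (row=1, col=3), (row=2, col=2), (row=2, col=4), (row=2, col=6), (row=3, col=1), (row=3, col=5), (row=4, col=0)
  Distance 11: (row=0, col=3), (row=1, col=2), (row=1, col=4), (row=1, col=6), (row=2, col=1), (row=2, col=5), (row=3, col=0)
  Distance 12: (row=0, col=2), (row=0, col=4), (row=0, col=6), (row=1, col=1), (row=1, col=5), (row=2, col=0)
  Distance 13: (row=0, col=1), (row=0, col=5), (row=1, col=0)
  Distance 14: (row=0, col=0)
Total reachable: 79 (grid has 79 open cells total)

Answer: Reachable cells: 79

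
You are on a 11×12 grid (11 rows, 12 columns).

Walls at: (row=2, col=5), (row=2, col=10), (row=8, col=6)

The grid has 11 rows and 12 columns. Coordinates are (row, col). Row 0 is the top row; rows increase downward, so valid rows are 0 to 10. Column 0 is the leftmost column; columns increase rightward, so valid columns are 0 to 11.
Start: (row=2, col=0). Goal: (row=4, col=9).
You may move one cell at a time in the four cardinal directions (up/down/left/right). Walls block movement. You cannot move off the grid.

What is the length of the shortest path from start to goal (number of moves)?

BFS from (row=2, col=0) until reaching (row=4, col=9):
  Distance 0: (row=2, col=0)
  Distance 1: (row=1, col=0), (row=2, col=1), (row=3, col=0)
  Distance 2: (row=0, col=0), (row=1, col=1), (row=2, col=2), (row=3, col=1), (row=4, col=0)
  Distance 3: (row=0, col=1), (row=1, col=2), (row=2, col=3), (row=3, col=2), (row=4, col=1), (row=5, col=0)
  Distance 4: (row=0, col=2), (row=1, col=3), (row=2, col=4), (row=3, col=3), (row=4, col=2), (row=5, col=1), (row=6, col=0)
  Distance 5: (row=0, col=3), (row=1, col=4), (row=3, col=4), (row=4, col=3), (row=5, col=2), (row=6, col=1), (row=7, col=0)
  Distance 6: (row=0, col=4), (row=1, col=5), (row=3, col=5), (row=4, col=4), (row=5, col=3), (row=6, col=2), (row=7, col=1), (row=8, col=0)
  Distance 7: (row=0, col=5), (row=1, col=6), (row=3, col=6), (row=4, col=5), (row=5, col=4), (row=6, col=3), (row=7, col=2), (row=8, col=1), (row=9, col=0)
  Distance 8: (row=0, col=6), (row=1, col=7), (row=2, col=6), (row=3, col=7), (row=4, col=6), (row=5, col=5), (row=6, col=4), (row=7, col=3), (row=8, col=2), (row=9, col=1), (row=10, col=0)
  Distance 9: (row=0, col=7), (row=1, col=8), (row=2, col=7), (row=3, col=8), (row=4, col=7), (row=5, col=6), (row=6, col=5), (row=7, col=4), (row=8, col=3), (row=9, col=2), (row=10, col=1)
  Distance 10: (row=0, col=8), (row=1, col=9), (row=2, col=8), (row=3, col=9), (row=4, col=8), (row=5, col=7), (row=6, col=6), (row=7, col=5), (row=8, col=4), (row=9, col=3), (row=10, col=2)
  Distance 11: (row=0, col=9), (row=1, col=10), (row=2, col=9), (row=3, col=10), (row=4, col=9), (row=5, col=8), (row=6, col=7), (row=7, col=6), (row=8, col=5), (row=9, col=4), (row=10, col=3)  <- goal reached here
One shortest path (11 moves): (row=2, col=0) -> (row=2, col=1) -> (row=2, col=2) -> (row=2, col=3) -> (row=2, col=4) -> (row=3, col=4) -> (row=3, col=5) -> (row=3, col=6) -> (row=3, col=7) -> (row=3, col=8) -> (row=3, col=9) -> (row=4, col=9)

Answer: Shortest path length: 11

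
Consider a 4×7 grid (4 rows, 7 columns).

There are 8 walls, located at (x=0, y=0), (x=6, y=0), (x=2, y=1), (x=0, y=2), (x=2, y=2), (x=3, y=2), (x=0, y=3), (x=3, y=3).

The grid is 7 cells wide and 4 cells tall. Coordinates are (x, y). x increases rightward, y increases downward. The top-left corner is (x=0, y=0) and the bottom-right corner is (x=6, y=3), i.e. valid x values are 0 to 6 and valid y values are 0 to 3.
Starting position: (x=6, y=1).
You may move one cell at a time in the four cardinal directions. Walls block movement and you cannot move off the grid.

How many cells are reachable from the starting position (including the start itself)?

BFS flood-fill from (x=6, y=1):
  Distance 0: (x=6, y=1)
  Distance 1: (x=5, y=1), (x=6, y=2)
  Distance 2: (x=5, y=0), (x=4, y=1), (x=5, y=2), (x=6, y=3)
  Distance 3: (x=4, y=0), (x=3, y=1), (x=4, y=2), (x=5, y=3)
  Distance 4: (x=3, y=0), (x=4, y=3)
  Distance 5: (x=2, y=0)
  Distance 6: (x=1, y=0)
  Distance 7: (x=1, y=1)
  Distance 8: (x=0, y=1), (x=1, y=2)
  Distance 9: (x=1, y=3)
  Distance 10: (x=2, y=3)
Total reachable: 20 (grid has 20 open cells total)

Answer: Reachable cells: 20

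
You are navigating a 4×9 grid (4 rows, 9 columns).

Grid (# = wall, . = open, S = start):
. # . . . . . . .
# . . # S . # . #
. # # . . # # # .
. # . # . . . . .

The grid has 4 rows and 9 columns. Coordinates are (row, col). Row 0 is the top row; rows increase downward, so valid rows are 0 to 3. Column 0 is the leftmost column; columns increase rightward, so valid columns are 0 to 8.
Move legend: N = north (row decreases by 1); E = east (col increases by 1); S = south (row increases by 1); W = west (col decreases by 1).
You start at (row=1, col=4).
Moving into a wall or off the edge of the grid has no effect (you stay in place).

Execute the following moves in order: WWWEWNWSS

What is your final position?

Start: (row=1, col=4)
  [×3]W (west): blocked, stay at (row=1, col=4)
  E (east): (row=1, col=4) -> (row=1, col=5)
  W (west): (row=1, col=5) -> (row=1, col=4)
  N (north): (row=1, col=4) -> (row=0, col=4)
  W (west): (row=0, col=4) -> (row=0, col=3)
  S (south): blocked, stay at (row=0, col=3)
  S (south): blocked, stay at (row=0, col=3)
Final: (row=0, col=3)

Answer: Final position: (row=0, col=3)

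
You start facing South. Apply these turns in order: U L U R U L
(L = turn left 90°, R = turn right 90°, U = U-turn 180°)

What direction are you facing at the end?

Start: South
  U (U-turn (180°)) -> North
  L (left (90° counter-clockwise)) -> West
  U (U-turn (180°)) -> East
  R (right (90° clockwise)) -> South
  U (U-turn (180°)) -> North
  L (left (90° counter-clockwise)) -> West
Final: West

Answer: Final heading: West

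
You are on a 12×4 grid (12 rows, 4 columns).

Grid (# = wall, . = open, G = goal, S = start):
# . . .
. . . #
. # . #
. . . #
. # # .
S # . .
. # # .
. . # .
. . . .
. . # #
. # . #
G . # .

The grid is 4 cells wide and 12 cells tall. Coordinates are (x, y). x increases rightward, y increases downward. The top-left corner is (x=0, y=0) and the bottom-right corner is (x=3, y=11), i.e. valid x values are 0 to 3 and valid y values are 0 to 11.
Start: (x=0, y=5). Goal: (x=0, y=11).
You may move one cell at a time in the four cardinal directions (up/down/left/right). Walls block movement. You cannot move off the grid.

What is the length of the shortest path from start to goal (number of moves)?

BFS from (x=0, y=5) until reaching (x=0, y=11):
  Distance 0: (x=0, y=5)
  Distance 1: (x=0, y=4), (x=0, y=6)
  Distance 2: (x=0, y=3), (x=0, y=7)
  Distance 3: (x=0, y=2), (x=1, y=3), (x=1, y=7), (x=0, y=8)
  Distance 4: (x=0, y=1), (x=2, y=3), (x=1, y=8), (x=0, y=9)
  Distance 5: (x=1, y=1), (x=2, y=2), (x=2, y=8), (x=1, y=9), (x=0, y=10)
  Distance 6: (x=1, y=0), (x=2, y=1), (x=3, y=8), (x=0, y=11)  <- goal reached here
One shortest path (6 moves): (x=0, y=5) -> (x=0, y=6) -> (x=0, y=7) -> (x=0, y=8) -> (x=0, y=9) -> (x=0, y=10) -> (x=0, y=11)

Answer: Shortest path length: 6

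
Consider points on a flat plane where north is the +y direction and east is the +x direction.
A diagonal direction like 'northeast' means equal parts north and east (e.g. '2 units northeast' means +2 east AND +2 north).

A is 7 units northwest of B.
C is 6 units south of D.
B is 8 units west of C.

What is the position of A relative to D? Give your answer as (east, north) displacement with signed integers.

Place D at the origin (east=0, north=0).
  C is 6 units south of D: delta (east=+0, north=-6); C at (east=0, north=-6).
  B is 8 units west of C: delta (east=-8, north=+0); B at (east=-8, north=-6).
  A is 7 units northwest of B: delta (east=-7, north=+7); A at (east=-15, north=1).
Therefore A relative to D: (east=-15, north=1).

Answer: A is at (east=-15, north=1) relative to D.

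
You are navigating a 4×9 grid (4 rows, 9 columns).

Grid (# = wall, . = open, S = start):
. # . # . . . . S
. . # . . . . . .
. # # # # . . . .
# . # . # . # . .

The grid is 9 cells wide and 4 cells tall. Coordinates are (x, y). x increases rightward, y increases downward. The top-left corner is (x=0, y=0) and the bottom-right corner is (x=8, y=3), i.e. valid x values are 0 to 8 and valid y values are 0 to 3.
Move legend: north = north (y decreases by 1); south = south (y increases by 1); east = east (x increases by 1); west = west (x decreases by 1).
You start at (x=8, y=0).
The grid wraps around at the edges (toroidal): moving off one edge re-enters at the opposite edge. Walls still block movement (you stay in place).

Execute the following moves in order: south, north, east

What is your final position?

Answer: Final position: (x=0, y=0)

Derivation:
Start: (x=8, y=0)
  south (south): (x=8, y=0) -> (x=8, y=1)
  north (north): (x=8, y=1) -> (x=8, y=0)
  east (east): (x=8, y=0) -> (x=0, y=0)
Final: (x=0, y=0)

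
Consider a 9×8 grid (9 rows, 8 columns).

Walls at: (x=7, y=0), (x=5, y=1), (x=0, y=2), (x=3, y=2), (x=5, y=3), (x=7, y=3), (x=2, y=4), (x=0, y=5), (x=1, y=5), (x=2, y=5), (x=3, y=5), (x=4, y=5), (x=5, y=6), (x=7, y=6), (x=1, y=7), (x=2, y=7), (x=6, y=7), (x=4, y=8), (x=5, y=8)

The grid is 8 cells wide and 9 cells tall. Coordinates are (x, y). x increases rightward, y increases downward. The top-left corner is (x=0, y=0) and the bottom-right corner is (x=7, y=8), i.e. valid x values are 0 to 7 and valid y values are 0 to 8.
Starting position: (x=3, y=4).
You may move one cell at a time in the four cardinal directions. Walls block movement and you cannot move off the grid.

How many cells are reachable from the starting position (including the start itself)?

Answer: Reachable cells: 37

Derivation:
BFS flood-fill from (x=3, y=4):
  Distance 0: (x=3, y=4)
  Distance 1: (x=3, y=3), (x=4, y=4)
  Distance 2: (x=2, y=3), (x=4, y=3), (x=5, y=4)
  Distance 3: (x=2, y=2), (x=4, y=2), (x=1, y=3), (x=6, y=4), (x=5, y=5)
  Distance 4: (x=2, y=1), (x=4, y=1), (x=1, y=2), (x=5, y=2), (x=0, y=3), (x=6, y=3), (x=1, y=4), (x=7, y=4), (x=6, y=5)
  Distance 5: (x=2, y=0), (x=4, y=0), (x=1, y=1), (x=3, y=1), (x=6, y=2), (x=0, y=4), (x=7, y=5), (x=6, y=6)
  Distance 6: (x=1, y=0), (x=3, y=0), (x=5, y=0), (x=0, y=1), (x=6, y=1), (x=7, y=2)
  Distance 7: (x=0, y=0), (x=6, y=0), (x=7, y=1)
Total reachable: 37 (grid has 53 open cells total)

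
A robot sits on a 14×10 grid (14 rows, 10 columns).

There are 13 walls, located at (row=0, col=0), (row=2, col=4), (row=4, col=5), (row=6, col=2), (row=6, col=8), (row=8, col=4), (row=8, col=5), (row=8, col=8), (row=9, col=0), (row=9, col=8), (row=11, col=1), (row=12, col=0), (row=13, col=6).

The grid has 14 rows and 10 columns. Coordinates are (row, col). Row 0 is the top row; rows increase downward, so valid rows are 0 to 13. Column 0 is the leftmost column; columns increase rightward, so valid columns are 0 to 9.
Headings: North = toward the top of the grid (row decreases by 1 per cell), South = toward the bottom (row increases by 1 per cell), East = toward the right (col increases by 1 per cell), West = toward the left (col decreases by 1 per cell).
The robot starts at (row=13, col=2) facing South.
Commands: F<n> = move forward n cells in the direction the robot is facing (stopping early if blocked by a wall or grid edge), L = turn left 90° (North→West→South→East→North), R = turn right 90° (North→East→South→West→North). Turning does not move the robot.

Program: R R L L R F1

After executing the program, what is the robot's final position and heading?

Answer: Final position: (row=13, col=1), facing West

Derivation:
Start: (row=13, col=2), facing South
  R: turn right, now facing West
  R: turn right, now facing North
  L: turn left, now facing West
  L: turn left, now facing South
  R: turn right, now facing West
  F1: move forward 1, now at (row=13, col=1)
Final: (row=13, col=1), facing West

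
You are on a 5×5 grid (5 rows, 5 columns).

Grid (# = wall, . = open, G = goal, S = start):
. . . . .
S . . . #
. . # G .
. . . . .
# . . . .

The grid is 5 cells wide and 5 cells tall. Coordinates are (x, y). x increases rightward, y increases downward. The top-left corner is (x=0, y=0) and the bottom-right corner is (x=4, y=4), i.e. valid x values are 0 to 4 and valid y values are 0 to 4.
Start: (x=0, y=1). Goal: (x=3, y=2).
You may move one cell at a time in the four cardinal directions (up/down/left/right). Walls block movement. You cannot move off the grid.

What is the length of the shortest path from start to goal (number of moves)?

Answer: Shortest path length: 4

Derivation:
BFS from (x=0, y=1) until reaching (x=3, y=2):
  Distance 0: (x=0, y=1)
  Distance 1: (x=0, y=0), (x=1, y=1), (x=0, y=2)
  Distance 2: (x=1, y=0), (x=2, y=1), (x=1, y=2), (x=0, y=3)
  Distance 3: (x=2, y=0), (x=3, y=1), (x=1, y=3)
  Distance 4: (x=3, y=0), (x=3, y=2), (x=2, y=3), (x=1, y=4)  <- goal reached here
One shortest path (4 moves): (x=0, y=1) -> (x=1, y=1) -> (x=2, y=1) -> (x=3, y=1) -> (x=3, y=2)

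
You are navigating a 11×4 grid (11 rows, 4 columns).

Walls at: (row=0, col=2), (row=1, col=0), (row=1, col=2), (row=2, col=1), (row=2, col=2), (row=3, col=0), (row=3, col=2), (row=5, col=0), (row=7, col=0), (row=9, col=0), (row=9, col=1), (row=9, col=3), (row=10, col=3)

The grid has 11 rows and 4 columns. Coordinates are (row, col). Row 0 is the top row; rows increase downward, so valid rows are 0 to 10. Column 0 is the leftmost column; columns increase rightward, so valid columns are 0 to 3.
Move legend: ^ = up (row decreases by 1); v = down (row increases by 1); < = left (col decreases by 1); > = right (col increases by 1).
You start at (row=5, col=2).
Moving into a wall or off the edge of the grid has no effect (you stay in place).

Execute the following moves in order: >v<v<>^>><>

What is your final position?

Start: (row=5, col=2)
  > (right): (row=5, col=2) -> (row=5, col=3)
  v (down): (row=5, col=3) -> (row=6, col=3)
  < (left): (row=6, col=3) -> (row=6, col=2)
  v (down): (row=6, col=2) -> (row=7, col=2)
  < (left): (row=7, col=2) -> (row=7, col=1)
  > (right): (row=7, col=1) -> (row=7, col=2)
  ^ (up): (row=7, col=2) -> (row=6, col=2)
  > (right): (row=6, col=2) -> (row=6, col=3)
  > (right): blocked, stay at (row=6, col=3)
  < (left): (row=6, col=3) -> (row=6, col=2)
  > (right): (row=6, col=2) -> (row=6, col=3)
Final: (row=6, col=3)

Answer: Final position: (row=6, col=3)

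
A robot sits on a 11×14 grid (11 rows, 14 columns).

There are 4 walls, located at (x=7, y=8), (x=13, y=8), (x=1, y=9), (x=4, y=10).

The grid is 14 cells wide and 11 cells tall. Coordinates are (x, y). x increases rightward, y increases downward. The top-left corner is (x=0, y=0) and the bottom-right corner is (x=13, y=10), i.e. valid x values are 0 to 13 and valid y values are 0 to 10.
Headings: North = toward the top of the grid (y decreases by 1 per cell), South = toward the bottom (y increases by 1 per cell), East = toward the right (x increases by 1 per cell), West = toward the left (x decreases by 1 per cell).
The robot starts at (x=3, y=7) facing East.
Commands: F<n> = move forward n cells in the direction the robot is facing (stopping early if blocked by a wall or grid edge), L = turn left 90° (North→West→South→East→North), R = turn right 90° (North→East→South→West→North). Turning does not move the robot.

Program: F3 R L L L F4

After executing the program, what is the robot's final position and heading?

Start: (x=3, y=7), facing East
  F3: move forward 3, now at (x=6, y=7)
  R: turn right, now facing South
  L: turn left, now facing East
  L: turn left, now facing North
  L: turn left, now facing West
  F4: move forward 4, now at (x=2, y=7)
Final: (x=2, y=7), facing West

Answer: Final position: (x=2, y=7), facing West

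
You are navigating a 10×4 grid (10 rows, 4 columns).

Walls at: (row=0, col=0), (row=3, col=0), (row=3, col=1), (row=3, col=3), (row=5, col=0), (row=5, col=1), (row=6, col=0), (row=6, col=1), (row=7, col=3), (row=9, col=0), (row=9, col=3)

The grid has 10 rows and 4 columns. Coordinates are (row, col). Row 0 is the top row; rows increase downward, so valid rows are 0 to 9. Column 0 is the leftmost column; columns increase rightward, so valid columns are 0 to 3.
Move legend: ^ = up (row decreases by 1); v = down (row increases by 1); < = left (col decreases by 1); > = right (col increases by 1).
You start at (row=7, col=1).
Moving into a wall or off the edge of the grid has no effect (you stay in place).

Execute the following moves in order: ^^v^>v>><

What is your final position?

Answer: Final position: (row=8, col=2)

Derivation:
Start: (row=7, col=1)
  ^ (up): blocked, stay at (row=7, col=1)
  ^ (up): blocked, stay at (row=7, col=1)
  v (down): (row=7, col=1) -> (row=8, col=1)
  ^ (up): (row=8, col=1) -> (row=7, col=1)
  > (right): (row=7, col=1) -> (row=7, col=2)
  v (down): (row=7, col=2) -> (row=8, col=2)
  > (right): (row=8, col=2) -> (row=8, col=3)
  > (right): blocked, stay at (row=8, col=3)
  < (left): (row=8, col=3) -> (row=8, col=2)
Final: (row=8, col=2)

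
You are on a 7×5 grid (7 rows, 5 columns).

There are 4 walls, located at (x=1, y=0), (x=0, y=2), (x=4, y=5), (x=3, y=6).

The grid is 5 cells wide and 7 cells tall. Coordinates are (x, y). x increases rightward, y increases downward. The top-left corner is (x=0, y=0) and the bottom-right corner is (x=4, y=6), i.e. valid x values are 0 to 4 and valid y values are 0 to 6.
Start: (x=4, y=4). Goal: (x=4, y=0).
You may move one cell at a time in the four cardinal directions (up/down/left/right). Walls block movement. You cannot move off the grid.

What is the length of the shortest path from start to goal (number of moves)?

Answer: Shortest path length: 4

Derivation:
BFS from (x=4, y=4) until reaching (x=4, y=0):
  Distance 0: (x=4, y=4)
  Distance 1: (x=4, y=3), (x=3, y=4)
  Distance 2: (x=4, y=2), (x=3, y=3), (x=2, y=4), (x=3, y=5)
  Distance 3: (x=4, y=1), (x=3, y=2), (x=2, y=3), (x=1, y=4), (x=2, y=5)
  Distance 4: (x=4, y=0), (x=3, y=1), (x=2, y=2), (x=1, y=3), (x=0, y=4), (x=1, y=5), (x=2, y=6)  <- goal reached here
One shortest path (4 moves): (x=4, y=4) -> (x=4, y=3) -> (x=4, y=2) -> (x=4, y=1) -> (x=4, y=0)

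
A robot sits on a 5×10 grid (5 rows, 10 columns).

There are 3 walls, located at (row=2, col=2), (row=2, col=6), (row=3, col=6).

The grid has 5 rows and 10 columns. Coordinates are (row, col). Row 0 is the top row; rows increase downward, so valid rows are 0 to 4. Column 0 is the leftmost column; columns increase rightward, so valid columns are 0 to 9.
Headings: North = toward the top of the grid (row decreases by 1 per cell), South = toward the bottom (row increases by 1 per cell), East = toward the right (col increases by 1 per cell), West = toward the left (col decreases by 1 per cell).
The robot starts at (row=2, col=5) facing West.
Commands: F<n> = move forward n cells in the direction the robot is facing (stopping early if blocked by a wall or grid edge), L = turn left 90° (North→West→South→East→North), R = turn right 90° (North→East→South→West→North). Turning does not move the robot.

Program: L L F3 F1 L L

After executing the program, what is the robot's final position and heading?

Answer: Final position: (row=2, col=5), facing West

Derivation:
Start: (row=2, col=5), facing West
  L: turn left, now facing South
  L: turn left, now facing East
  F3: move forward 0/3 (blocked), now at (row=2, col=5)
  F1: move forward 0/1 (blocked), now at (row=2, col=5)
  L: turn left, now facing North
  L: turn left, now facing West
Final: (row=2, col=5), facing West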